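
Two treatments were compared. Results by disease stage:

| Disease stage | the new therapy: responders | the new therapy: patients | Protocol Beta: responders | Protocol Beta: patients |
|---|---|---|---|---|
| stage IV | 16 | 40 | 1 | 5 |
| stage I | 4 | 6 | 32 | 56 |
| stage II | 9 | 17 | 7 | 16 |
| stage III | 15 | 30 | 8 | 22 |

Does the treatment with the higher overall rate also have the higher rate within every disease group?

Stage IV: the new therapy 16/40 = 40.0%, Protocol Beta 1/5 = 20.0% → the new therapy
Stage I: the new therapy 4/6 = 66.7%, Protocol Beta 32/56 = 57.1% → the new therapy
Stage II: the new therapy 9/17 = 52.9%, Protocol Beta 7/16 = 43.8% → the new therapy
Stage III: the new therapy 15/30 = 50.0%, Protocol Beta 8/22 = 36.4% → the new therapy
Overall: the new therapy 44/93 = 47.3%, Protocol Beta 48/99 = 48.5% → Protocol Beta
The new therapy wins each disease group but Protocol Beta wins overall — the comparison reverses. The new therapy's patients skew toward stage IV, which has a lower base rate.

No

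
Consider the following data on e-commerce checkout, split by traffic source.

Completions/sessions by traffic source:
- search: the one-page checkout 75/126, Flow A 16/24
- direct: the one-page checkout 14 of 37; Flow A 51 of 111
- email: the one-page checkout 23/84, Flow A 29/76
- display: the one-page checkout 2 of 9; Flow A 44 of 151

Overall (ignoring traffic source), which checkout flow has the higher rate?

Search: the one-page checkout 75/126 = 59.5%, Flow A 16/24 = 66.7% → Flow A
Direct: the one-page checkout 14/37 = 37.8%, Flow A 51/111 = 45.9% → Flow A
Email: the one-page checkout 23/84 = 27.4%, Flow A 29/76 = 38.2% → Flow A
Display: the one-page checkout 2/9 = 22.2%, Flow A 44/151 = 29.1% → Flow A
Overall: the one-page checkout 114/256 = 44.5%, Flow A 140/362 = 38.7% → the one-page checkout
(Flow A wins every traffic group but the one-page checkout wins overall — Flow A's sessions skew toward the low-rate display group.)

the one-page checkout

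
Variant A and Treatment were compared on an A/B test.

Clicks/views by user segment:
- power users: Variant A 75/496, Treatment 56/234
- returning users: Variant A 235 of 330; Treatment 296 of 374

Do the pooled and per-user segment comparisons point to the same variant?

Power users: Variant A 75/496 = 15.1%, Treatment 56/234 = 23.9% → Treatment
Returning users: Variant A 235/330 = 71.2%, Treatment 296/374 = 79.1% → Treatment
Overall: Variant A 310/826 = 37.5%, Treatment 352/608 = 57.9% → Treatment
Treatment wins overall and in every user group — no reversal.

Yes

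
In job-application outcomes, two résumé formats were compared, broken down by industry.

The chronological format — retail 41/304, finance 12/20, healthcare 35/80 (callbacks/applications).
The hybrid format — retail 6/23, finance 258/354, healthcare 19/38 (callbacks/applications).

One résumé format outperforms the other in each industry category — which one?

Retail: the chronological format 41/304 = 13.5%, the hybrid format 6/23 = 26.1% → the hybrid format
Finance: the chronological format 12/20 = 60.0%, the hybrid format 258/354 = 72.9% → the hybrid format
Healthcare: the chronological format 35/80 = 43.8%, the hybrid format 19/38 = 50.0% → the hybrid format
The hybrid format has the higher rate in all 3 groups.

the hybrid format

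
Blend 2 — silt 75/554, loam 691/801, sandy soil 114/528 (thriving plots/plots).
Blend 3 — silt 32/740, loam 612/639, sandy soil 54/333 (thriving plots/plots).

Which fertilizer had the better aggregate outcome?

Silt: Blend 2 75/554 = 13.5%, Blend 3 32/740 = 4.3% → Blend 2
Loam: Blend 2 691/801 = 86.3%, Blend 3 612/639 = 95.8% → Blend 3
Sandy soil: Blend 2 114/528 = 21.6%, Blend 3 54/333 = 16.2% → Blend 2
Overall: Blend 2 880/1883 = 46.7%, Blend 3 698/1712 = 40.8% → Blend 2
(Neither sweeps every soil group, but Blend 2 has the higher pooled rate.)

Blend 2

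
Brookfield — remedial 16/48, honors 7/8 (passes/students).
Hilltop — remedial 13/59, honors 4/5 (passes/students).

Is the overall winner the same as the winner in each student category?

Remedial: Brookfield 16/48 = 33.3%, Hilltop 13/59 = 22.0% → Brookfield
Honors: Brookfield 7/8 = 87.5%, Hilltop 4/5 = 80.0% → Brookfield
Overall: Brookfield 23/56 = 41.1%, Hilltop 17/64 = 26.6% → Brookfield
Brookfield wins overall and in every student group — no reversal.

Yes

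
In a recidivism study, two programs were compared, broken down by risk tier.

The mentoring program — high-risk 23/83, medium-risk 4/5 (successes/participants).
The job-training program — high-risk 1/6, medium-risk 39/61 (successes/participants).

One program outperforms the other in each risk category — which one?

the mentoring program

High-risk: the mentoring program 23/83 = 27.7%, the job-training program 1/6 = 16.7% → the mentoring program
Medium-risk: the mentoring program 4/5 = 80.0%, the job-training program 39/61 = 63.9% → the mentoring program
The mentoring program has the higher rate in both groups.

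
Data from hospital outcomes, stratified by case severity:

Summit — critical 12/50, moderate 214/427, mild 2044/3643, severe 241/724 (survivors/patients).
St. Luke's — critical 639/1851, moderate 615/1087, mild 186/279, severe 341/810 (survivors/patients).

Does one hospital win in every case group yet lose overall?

Critical: Summit 12/50 = 24.0%, St. Luke's 639/1851 = 34.5% → St. Luke's
Moderate: Summit 214/427 = 50.1%, St. Luke's 615/1087 = 56.6% → St. Luke's
Mild: Summit 2044/3643 = 56.1%, St. Luke's 186/279 = 66.7% → St. Luke's
Severe: Summit 241/724 = 33.3%, St. Luke's 341/810 = 42.1% → St. Luke's
Overall: Summit 2511/4844 = 51.8%, St. Luke's 1781/4027 = 44.2% → Summit
St. Luke's wins each case group but Summit wins overall — the comparison reverses. St. Luke's's patients skew toward critical, which has a lower base rate.

Yes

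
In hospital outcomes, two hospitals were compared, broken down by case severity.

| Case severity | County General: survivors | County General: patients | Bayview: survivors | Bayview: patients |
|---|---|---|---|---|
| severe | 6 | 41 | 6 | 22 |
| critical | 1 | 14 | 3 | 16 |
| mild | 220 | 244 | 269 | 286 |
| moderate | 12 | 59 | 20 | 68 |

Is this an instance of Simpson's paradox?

No

Severe: County General 6/41 = 14.6%, Bayview 6/22 = 27.3% → Bayview
Critical: County General 1/14 = 7.1%, Bayview 3/16 = 18.8% → Bayview
Mild: County General 220/244 = 90.2%, Bayview 269/286 = 94.1% → Bayview
Moderate: County General 12/59 = 20.3%, Bayview 20/68 = 29.4% → Bayview
Overall: County General 239/358 = 66.8%, Bayview 298/392 = 76.0% → Bayview
Bayview wins overall and in every case group — no reversal.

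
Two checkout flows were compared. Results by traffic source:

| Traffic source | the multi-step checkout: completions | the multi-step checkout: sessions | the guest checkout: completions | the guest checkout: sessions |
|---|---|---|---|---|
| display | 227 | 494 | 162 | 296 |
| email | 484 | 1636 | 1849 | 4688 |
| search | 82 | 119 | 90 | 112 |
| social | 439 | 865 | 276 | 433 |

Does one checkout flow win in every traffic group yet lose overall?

Display: the multi-step checkout 227/494 = 46.0%, the guest checkout 162/296 = 54.7% → the guest checkout
Email: the multi-step checkout 484/1636 = 29.6%, the guest checkout 1849/4688 = 39.4% → the guest checkout
Search: the multi-step checkout 82/119 = 68.9%, the guest checkout 90/112 = 80.4% → the guest checkout
Social: the multi-step checkout 439/865 = 50.8%, the guest checkout 276/433 = 63.7% → the guest checkout
Overall: the multi-step checkout 1232/3114 = 39.6%, the guest checkout 2377/5529 = 43.0% → the guest checkout
The guest checkout wins overall and in every traffic group — no reversal.

No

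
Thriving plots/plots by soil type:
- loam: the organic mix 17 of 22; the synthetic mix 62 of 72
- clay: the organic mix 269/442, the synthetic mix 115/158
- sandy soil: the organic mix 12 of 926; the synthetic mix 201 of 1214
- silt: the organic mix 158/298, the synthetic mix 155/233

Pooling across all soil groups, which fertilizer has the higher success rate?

Loam: the organic mix 17/22 = 77.3%, the synthetic mix 62/72 = 86.1% → the synthetic mix
Clay: the organic mix 269/442 = 60.9%, the synthetic mix 115/158 = 72.8% → the synthetic mix
Sandy soil: the organic mix 12/926 = 1.3%, the synthetic mix 201/1214 = 16.6% → the synthetic mix
Silt: the organic mix 158/298 = 53.0%, the synthetic mix 155/233 = 66.5% → the synthetic mix
Overall: the organic mix 456/1688 = 27.0%, the synthetic mix 533/1677 = 31.8% → the synthetic mix

the synthetic mix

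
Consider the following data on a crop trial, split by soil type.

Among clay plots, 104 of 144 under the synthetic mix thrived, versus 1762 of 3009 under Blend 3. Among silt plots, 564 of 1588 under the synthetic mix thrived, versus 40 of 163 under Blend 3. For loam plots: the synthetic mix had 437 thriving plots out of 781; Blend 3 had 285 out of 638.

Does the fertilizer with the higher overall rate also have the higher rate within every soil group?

No

Clay: the synthetic mix 104/144 = 72.2%, Blend 3 1762/3009 = 58.6% → the synthetic mix
Silt: the synthetic mix 564/1588 = 35.5%, Blend 3 40/163 = 24.5% → the synthetic mix
Loam: the synthetic mix 437/781 = 56.0%, Blend 3 285/638 = 44.7% → the synthetic mix
Overall: the synthetic mix 1105/2513 = 44.0%, Blend 3 2087/3810 = 54.8% → Blend 3
The synthetic mix wins each soil group but Blend 3 wins overall — the comparison reverses. The synthetic mix's plots skew toward silt, which has a lower base rate.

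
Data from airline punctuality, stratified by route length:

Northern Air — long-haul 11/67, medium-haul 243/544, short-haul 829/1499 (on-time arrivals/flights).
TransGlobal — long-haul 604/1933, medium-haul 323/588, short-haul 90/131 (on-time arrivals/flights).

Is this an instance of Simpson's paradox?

Yes

Long-haul: Northern Air 11/67 = 16.4%, TransGlobal 604/1933 = 31.2% → TransGlobal
Medium-haul: Northern Air 243/544 = 44.7%, TransGlobal 323/588 = 54.9% → TransGlobal
Short-haul: Northern Air 829/1499 = 55.3%, TransGlobal 90/131 = 68.7% → TransGlobal
Overall: Northern Air 1083/2110 = 51.3%, TransGlobal 1017/2652 = 38.3% → Northern Air
TransGlobal wins each route group but Northern Air wins overall — the comparison reverses. TransGlobal's flights skew toward long-haul, which has a lower base rate.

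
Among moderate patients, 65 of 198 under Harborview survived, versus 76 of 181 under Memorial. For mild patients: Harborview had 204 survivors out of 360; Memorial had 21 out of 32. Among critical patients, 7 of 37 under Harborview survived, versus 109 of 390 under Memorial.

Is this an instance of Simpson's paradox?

Moderate: Harborview 65/198 = 32.8%, Memorial 76/181 = 42.0% → Memorial
Mild: Harborview 204/360 = 56.7%, Memorial 21/32 = 65.6% → Memorial
Critical: Harborview 7/37 = 18.9%, Memorial 109/390 = 27.9% → Memorial
Overall: Harborview 276/595 = 46.4%, Memorial 206/603 = 34.2% → Harborview
Memorial wins each case group but Harborview wins overall — the comparison reverses. Memorial's patients skew toward critical, which has a lower base rate.

Yes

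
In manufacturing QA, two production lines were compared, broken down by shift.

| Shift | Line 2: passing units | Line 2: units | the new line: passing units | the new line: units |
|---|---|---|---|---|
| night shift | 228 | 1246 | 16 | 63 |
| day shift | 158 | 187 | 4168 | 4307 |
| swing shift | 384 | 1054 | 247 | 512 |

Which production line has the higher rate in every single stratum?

the new line

Night shift: Line 2 228/1246 = 18.3%, the new line 16/63 = 25.4% → the new line
Day shift: Line 2 158/187 = 84.5%, the new line 4168/4307 = 96.8% → the new line
Swing shift: Line 2 384/1054 = 36.4%, the new line 247/512 = 48.2% → the new line
The new line has the higher rate in all 3 groups.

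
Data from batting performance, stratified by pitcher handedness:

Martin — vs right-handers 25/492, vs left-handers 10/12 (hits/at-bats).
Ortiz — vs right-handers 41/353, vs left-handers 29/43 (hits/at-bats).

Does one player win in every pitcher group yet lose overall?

No

Vs right-handers: Martin 25/492 = 5.1%, Ortiz 41/353 = 11.6% → Ortiz
Vs left-handers: Martin 10/12 = 83.3%, Ortiz 29/43 = 67.4% → Martin
Overall: Martin 35/504 = 6.9%, Ortiz 70/396 = 17.7% → Ortiz
Neither sweeps: Martin wins 1 of 2 groups, Ortiz wins 1. Ortiz wins overall but not every group — no Simpson reversal.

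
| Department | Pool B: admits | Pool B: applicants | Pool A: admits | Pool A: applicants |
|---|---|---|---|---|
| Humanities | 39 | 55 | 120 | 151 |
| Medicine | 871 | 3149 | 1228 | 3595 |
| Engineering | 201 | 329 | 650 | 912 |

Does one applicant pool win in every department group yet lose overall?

No

Humanities: Pool B 39/55 = 70.9%, Pool A 120/151 = 79.5% → Pool A
Medicine: Pool B 871/3149 = 27.7%, Pool A 1228/3595 = 34.2% → Pool A
Engineering: Pool B 201/329 = 61.1%, Pool A 650/912 = 71.3% → Pool A
Overall: Pool B 1111/3533 = 31.4%, Pool A 1998/4658 = 42.9% → Pool A
Pool A wins overall and in every department group — no reversal.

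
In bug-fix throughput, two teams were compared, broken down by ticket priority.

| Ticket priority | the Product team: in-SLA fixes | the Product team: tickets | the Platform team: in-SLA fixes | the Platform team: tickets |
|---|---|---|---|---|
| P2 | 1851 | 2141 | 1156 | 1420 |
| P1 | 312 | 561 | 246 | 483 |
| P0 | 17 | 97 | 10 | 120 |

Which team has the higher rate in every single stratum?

the Product team

P2: the Product team 1851/2141 = 86.5%, the Platform team 1156/1420 = 81.4% → the Product team
P1: the Product team 312/561 = 55.6%, the Platform team 246/483 = 50.9% → the Product team
P0: the Product team 17/97 = 17.5%, the Platform team 10/120 = 8.3% → the Product team
The Product team has the higher rate in all 3 groups.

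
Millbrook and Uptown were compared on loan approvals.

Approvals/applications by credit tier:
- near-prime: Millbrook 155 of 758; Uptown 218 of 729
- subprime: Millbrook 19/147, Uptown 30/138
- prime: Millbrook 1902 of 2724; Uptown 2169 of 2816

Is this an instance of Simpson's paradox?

No

Near-prime: Millbrook 155/758 = 20.4%, Uptown 218/729 = 29.9% → Uptown
Subprime: Millbrook 19/147 = 12.9%, Uptown 30/138 = 21.7% → Uptown
Prime: Millbrook 1902/2724 = 69.8%, Uptown 2169/2816 = 77.0% → Uptown
Overall: Millbrook 2076/3629 = 57.2%, Uptown 2417/3683 = 65.6% → Uptown
Uptown wins overall and in every credit group — no reversal.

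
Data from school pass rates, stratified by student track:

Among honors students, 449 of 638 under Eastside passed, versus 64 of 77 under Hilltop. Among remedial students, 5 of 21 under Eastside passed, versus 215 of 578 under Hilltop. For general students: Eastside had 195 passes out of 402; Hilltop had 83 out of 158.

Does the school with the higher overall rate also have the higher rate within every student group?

No

Honors: Eastside 449/638 = 70.4%, Hilltop 64/77 = 83.1% → Hilltop
Remedial: Eastside 5/21 = 23.8%, Hilltop 215/578 = 37.2% → Hilltop
General: Eastside 195/402 = 48.5%, Hilltop 83/158 = 52.5% → Hilltop
Overall: Eastside 649/1061 = 61.2%, Hilltop 362/813 = 44.5% → Eastside
Hilltop wins each student group but Eastside wins overall — the comparison reverses. Hilltop's students skew toward remedial, which has a lower base rate.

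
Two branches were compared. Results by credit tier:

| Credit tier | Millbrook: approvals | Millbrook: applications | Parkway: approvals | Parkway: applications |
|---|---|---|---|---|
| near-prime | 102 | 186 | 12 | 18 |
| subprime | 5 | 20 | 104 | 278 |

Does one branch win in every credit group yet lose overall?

Near-prime: Millbrook 102/186 = 54.8%, Parkway 12/18 = 66.7% → Parkway
Subprime: Millbrook 5/20 = 25.0%, Parkway 104/278 = 37.4% → Parkway
Overall: Millbrook 107/206 = 51.9%, Parkway 116/296 = 39.2% → Millbrook
Parkway wins each credit group but Millbrook wins overall — the comparison reverses. Parkway's applications skew toward subprime, which has a lower base rate.

Yes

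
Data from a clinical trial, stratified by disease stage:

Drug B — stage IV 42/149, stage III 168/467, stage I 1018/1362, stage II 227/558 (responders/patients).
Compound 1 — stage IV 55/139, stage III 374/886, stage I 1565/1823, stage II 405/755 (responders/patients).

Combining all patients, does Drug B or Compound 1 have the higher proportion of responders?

Compound 1

Stage IV: Drug B 42/149 = 28.2%, Compound 1 55/139 = 39.6% → Compound 1
Stage III: Drug B 168/467 = 36.0%, Compound 1 374/886 = 42.2% → Compound 1
Stage I: Drug B 1018/1362 = 74.7%, Compound 1 1565/1823 = 85.8% → Compound 1
Stage II: Drug B 227/558 = 40.7%, Compound 1 405/755 = 53.6% → Compound 1
Overall: Drug B 1455/2536 = 57.4%, Compound 1 2399/3603 = 66.6% → Compound 1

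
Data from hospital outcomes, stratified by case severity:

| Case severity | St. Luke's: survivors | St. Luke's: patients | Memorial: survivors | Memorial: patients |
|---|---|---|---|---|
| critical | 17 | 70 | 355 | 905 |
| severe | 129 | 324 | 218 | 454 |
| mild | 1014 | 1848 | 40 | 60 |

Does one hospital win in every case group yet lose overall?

Critical: St. Luke's 17/70 = 24.3%, Memorial 355/905 = 39.2% → Memorial
Severe: St. Luke's 129/324 = 39.8%, Memorial 218/454 = 48.0% → Memorial
Mild: St. Luke's 1014/1848 = 54.9%, Memorial 40/60 = 66.7% → Memorial
Overall: St. Luke's 1160/2242 = 51.7%, Memorial 613/1419 = 43.2% → St. Luke's
Memorial wins each case group but St. Luke's wins overall — the comparison reverses. Memorial's patients skew toward critical, which has a lower base rate.

Yes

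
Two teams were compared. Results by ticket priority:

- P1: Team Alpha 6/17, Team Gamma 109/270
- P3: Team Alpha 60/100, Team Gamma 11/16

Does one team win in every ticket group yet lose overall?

Yes

P1: Team Alpha 6/17 = 35.3%, Team Gamma 109/270 = 40.4% → Team Gamma
P3: Team Alpha 60/100 = 60.0%, Team Gamma 11/16 = 68.8% → Team Gamma
Overall: Team Alpha 66/117 = 56.4%, Team Gamma 120/286 = 42.0% → Team Alpha
Team Gamma wins each ticket group but Team Alpha wins overall — the comparison reverses. Team Gamma's tickets skew toward P1, which has a lower base rate.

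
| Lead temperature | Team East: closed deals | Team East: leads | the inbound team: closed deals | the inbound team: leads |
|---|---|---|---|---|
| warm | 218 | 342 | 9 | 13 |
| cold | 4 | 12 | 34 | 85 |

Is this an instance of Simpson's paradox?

Warm: Team East 218/342 = 63.7%, the inbound team 9/13 = 69.2% → the inbound team
Cold: Team East 4/12 = 33.3%, the inbound team 34/85 = 40.0% → the inbound team
Overall: Team East 222/354 = 62.7%, the inbound team 43/98 = 43.9% → Team East
The inbound team wins each lead group but Team East wins overall — the comparison reverses. The inbound team's leads skew toward cold, which has a lower base rate.

Yes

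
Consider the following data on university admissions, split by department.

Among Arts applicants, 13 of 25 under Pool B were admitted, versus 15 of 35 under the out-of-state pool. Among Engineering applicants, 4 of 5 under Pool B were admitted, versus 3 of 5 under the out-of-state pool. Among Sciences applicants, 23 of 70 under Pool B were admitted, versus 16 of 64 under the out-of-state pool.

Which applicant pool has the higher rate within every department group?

Pool B

Arts: Pool B 13/25 = 52.0%, the out-of-state pool 15/35 = 42.9% → Pool B
Engineering: Pool B 4/5 = 80.0%, the out-of-state pool 3/5 = 60.0% → Pool B
Sciences: Pool B 23/70 = 32.9%, the out-of-state pool 16/64 = 25.0% → Pool B
Pool B has the higher rate in all 3 groups.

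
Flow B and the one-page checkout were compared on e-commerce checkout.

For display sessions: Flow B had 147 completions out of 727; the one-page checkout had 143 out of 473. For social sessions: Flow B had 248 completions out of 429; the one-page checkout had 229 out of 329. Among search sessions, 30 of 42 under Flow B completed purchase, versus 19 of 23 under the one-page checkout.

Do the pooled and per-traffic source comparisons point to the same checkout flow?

Display: Flow B 147/727 = 20.2%, the one-page checkout 143/473 = 30.2% → the one-page checkout
Social: Flow B 248/429 = 57.8%, the one-page checkout 229/329 = 69.6% → the one-page checkout
Search: Flow B 30/42 = 71.4%, the one-page checkout 19/23 = 82.6% → the one-page checkout
Overall: Flow B 425/1198 = 35.5%, the one-page checkout 391/825 = 47.4% → the one-page checkout
The one-page checkout wins overall and in every traffic group — no reversal.

Yes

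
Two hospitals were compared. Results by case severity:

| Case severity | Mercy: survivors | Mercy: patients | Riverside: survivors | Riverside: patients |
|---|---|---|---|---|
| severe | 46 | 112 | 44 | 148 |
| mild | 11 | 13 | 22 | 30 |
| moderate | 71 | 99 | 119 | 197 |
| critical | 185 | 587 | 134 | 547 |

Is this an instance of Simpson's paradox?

No

Severe: Mercy 46/112 = 41.1%, Riverside 44/148 = 29.7% → Mercy
Mild: Mercy 11/13 = 84.6%, Riverside 22/30 = 73.3% → Mercy
Moderate: Mercy 71/99 = 71.7%, Riverside 119/197 = 60.4% → Mercy
Critical: Mercy 185/587 = 31.5%, Riverside 134/547 = 24.5% → Mercy
Overall: Mercy 313/811 = 38.6%, Riverside 319/922 = 34.6% → Mercy
Mercy wins overall and in every case group — no reversal.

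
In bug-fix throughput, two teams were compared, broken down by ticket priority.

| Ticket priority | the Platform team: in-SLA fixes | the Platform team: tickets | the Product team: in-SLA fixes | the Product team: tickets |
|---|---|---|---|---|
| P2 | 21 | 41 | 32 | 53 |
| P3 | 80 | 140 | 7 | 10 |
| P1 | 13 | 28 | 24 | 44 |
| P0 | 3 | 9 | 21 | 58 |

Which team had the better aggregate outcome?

P2: the Platform team 21/41 = 51.2%, the Product team 32/53 = 60.4% → the Product team
P3: the Platform team 80/140 = 57.1%, the Product team 7/10 = 70.0% → the Product team
P1: the Platform team 13/28 = 46.4%, the Product team 24/44 = 54.5% → the Product team
P0: the Platform team 3/9 = 33.3%, the Product team 21/58 = 36.2% → the Product team
Overall: the Platform team 117/218 = 53.7%, the Product team 84/165 = 50.9% → the Platform team
(The Product team wins every ticket group but the Platform team wins overall — the Product team's tickets skew toward the low-rate P0 group.)

the Platform team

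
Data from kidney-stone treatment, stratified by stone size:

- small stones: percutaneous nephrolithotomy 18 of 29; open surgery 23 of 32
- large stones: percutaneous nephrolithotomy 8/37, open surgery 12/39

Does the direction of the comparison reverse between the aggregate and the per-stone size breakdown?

Small stones: percutaneous nephrolithotomy 18/29 = 62.1%, open surgery 23/32 = 71.9% → open surgery
Large stones: percutaneous nephrolithotomy 8/37 = 21.6%, open surgery 12/39 = 30.8% → open surgery
Overall: percutaneous nephrolithotomy 26/66 = 39.4%, open surgery 35/71 = 49.3% → open surgery
Open surgery wins overall and in every stone group — no reversal.

No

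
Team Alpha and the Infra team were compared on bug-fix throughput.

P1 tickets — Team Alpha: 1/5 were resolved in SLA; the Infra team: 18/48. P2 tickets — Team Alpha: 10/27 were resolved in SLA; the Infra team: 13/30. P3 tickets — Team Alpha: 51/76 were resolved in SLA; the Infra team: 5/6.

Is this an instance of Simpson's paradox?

P1: Team Alpha 1/5 = 20.0%, the Infra team 18/48 = 37.5% → the Infra team
P2: Team Alpha 10/27 = 37.0%, the Infra team 13/30 = 43.3% → the Infra team
P3: Team Alpha 51/76 = 67.1%, the Infra team 5/6 = 83.3% → the Infra team
Overall: Team Alpha 62/108 = 57.4%, the Infra team 36/84 = 42.9% → Team Alpha
The Infra team wins each ticket group but Team Alpha wins overall — the comparison reverses. The Infra team's tickets skew toward P1, which has a lower base rate.

Yes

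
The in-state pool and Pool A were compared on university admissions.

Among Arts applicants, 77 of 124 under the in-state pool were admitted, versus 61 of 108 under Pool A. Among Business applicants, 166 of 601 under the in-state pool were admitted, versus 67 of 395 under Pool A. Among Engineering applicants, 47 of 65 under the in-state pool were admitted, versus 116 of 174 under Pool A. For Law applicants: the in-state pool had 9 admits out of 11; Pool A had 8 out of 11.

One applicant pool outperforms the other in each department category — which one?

Arts: the in-state pool 77/124 = 62.1%, Pool A 61/108 = 56.5% → the in-state pool
Business: the in-state pool 166/601 = 27.6%, Pool A 67/395 = 17.0% → the in-state pool
Engineering: the in-state pool 47/65 = 72.3%, Pool A 116/174 = 66.7% → the in-state pool
Law: the in-state pool 9/11 = 81.8%, Pool A 8/11 = 72.7% → the in-state pool
The in-state pool has the higher rate in all 4 groups.

the in-state pool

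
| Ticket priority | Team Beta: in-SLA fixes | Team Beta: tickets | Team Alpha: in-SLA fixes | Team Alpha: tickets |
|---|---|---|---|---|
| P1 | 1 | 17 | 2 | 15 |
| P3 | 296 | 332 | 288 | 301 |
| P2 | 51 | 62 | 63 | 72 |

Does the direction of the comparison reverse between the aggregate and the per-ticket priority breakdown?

P1: Team Beta 1/17 = 5.9%, Team Alpha 2/15 = 13.3% → Team Alpha
P3: Team Beta 296/332 = 89.2%, Team Alpha 288/301 = 95.7% → Team Alpha
P2: Team Beta 51/62 = 82.3%, Team Alpha 63/72 = 87.5% → Team Alpha
Overall: Team Beta 348/411 = 84.7%, Team Alpha 353/388 = 91.0% → Team Alpha
Team Alpha wins overall and in every ticket group — no reversal.

No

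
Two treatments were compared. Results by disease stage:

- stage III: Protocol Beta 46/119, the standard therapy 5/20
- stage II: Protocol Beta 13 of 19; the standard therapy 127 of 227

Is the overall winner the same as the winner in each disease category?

Stage III: Protocol Beta 46/119 = 38.7%, the standard therapy 5/20 = 25.0% → Protocol Beta
Stage II: Protocol Beta 13/19 = 68.4%, the standard therapy 127/227 = 55.9% → Protocol Beta
Overall: Protocol Beta 59/138 = 42.8%, the standard therapy 132/247 = 53.4% → the standard therapy
Protocol Beta wins each disease group but the standard therapy wins overall — the comparison reverses. Protocol Beta's patients skew toward stage III, which has a lower base rate.

No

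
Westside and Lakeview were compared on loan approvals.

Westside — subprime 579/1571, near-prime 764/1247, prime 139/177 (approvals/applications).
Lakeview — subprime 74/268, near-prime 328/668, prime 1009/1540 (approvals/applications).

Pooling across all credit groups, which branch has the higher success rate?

Subprime: Westside 579/1571 = 36.9%, Lakeview 74/268 = 27.6% → Westside
Near-prime: Westside 764/1247 = 61.3%, Lakeview 328/668 = 49.1% → Westside
Prime: Westside 139/177 = 78.5%, Lakeview 1009/1540 = 65.5% → Westside
Overall: Westside 1482/2995 = 49.5%, Lakeview 1411/2476 = 57.0% → Lakeview
(Westside wins every credit group but Lakeview wins overall — Westside's applications skew toward the low-rate subprime group.)

Lakeview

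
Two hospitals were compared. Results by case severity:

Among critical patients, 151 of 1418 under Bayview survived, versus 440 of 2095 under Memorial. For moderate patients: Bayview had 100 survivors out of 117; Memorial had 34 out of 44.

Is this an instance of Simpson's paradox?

Critical: Bayview 151/1418 = 10.6%, Memorial 440/2095 = 21.0% → Memorial
Moderate: Bayview 100/117 = 85.5%, Memorial 34/44 = 77.3% → Bayview
Overall: Bayview 251/1535 = 16.4%, Memorial 474/2139 = 22.2% → Memorial
Neither sweeps: Bayview wins 1 of 2 groups, Memorial wins 1. Memorial wins overall but not every group — no Simpson reversal.

No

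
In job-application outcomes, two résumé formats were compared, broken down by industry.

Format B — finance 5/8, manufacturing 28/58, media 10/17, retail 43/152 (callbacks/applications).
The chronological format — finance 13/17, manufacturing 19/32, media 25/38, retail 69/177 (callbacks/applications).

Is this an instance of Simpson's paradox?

Finance: Format B 5/8 = 62.5%, the chronological format 13/17 = 76.5% → the chronological format
Manufacturing: Format B 28/58 = 48.3%, the chronological format 19/32 = 59.4% → the chronological format
Media: Format B 10/17 = 58.8%, the chronological format 25/38 = 65.8% → the chronological format
Retail: Format B 43/152 = 28.3%, the chronological format 69/177 = 39.0% → the chronological format
Overall: Format B 86/235 = 36.6%, the chronological format 126/264 = 47.7% → the chronological format
The chronological format wins overall and in every industry group — no reversal.

No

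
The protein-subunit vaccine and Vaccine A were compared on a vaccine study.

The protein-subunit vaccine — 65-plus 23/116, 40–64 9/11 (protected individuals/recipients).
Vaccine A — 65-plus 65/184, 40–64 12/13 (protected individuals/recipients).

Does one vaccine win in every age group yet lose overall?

No

65-plus: the protein-subunit vaccine 23/116 = 19.8%, Vaccine A 65/184 = 35.3% → Vaccine A
40–64: the protein-subunit vaccine 9/11 = 81.8%, Vaccine A 12/13 = 92.3% → Vaccine A
Overall: the protein-subunit vaccine 32/127 = 25.2%, Vaccine A 77/197 = 39.1% → Vaccine A
Vaccine A wins overall and in every age group — no reversal.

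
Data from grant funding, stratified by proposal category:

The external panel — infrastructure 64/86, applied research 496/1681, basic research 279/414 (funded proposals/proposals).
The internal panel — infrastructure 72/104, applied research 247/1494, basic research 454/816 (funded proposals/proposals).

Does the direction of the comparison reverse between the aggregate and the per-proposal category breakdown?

No

Infrastructure: the external panel 64/86 = 74.4%, the internal panel 72/104 = 69.2% → the external panel
Applied research: the external panel 496/1681 = 29.5%, the internal panel 247/1494 = 16.5% → the external panel
Basic research: the external panel 279/414 = 67.4%, the internal panel 454/816 = 55.6% → the external panel
Overall: the external panel 839/2181 = 38.5%, the internal panel 773/2414 = 32.0% → the external panel
The external panel wins overall and in every proposal group — no reversal.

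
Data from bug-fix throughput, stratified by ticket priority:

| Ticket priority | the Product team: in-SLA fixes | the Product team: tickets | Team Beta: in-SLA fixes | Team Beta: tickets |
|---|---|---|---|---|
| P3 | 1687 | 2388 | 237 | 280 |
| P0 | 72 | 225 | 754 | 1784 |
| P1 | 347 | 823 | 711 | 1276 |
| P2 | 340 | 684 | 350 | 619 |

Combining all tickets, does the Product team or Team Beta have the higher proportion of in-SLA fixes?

P3: the Product team 1687/2388 = 70.6%, Team Beta 237/280 = 84.6% → Team Beta
P0: the Product team 72/225 = 32.0%, Team Beta 754/1784 = 42.3% → Team Beta
P1: the Product team 347/823 = 42.2%, Team Beta 711/1276 = 55.7% → Team Beta
P2: the Product team 340/684 = 49.7%, Team Beta 350/619 = 56.5% → Team Beta
Overall: the Product team 2446/4120 = 59.4%, Team Beta 2052/3959 = 51.8% → the Product team
(Team Beta wins every ticket group but the Product team wins overall — Team Beta's tickets skew toward the low-rate P0 group.)

the Product team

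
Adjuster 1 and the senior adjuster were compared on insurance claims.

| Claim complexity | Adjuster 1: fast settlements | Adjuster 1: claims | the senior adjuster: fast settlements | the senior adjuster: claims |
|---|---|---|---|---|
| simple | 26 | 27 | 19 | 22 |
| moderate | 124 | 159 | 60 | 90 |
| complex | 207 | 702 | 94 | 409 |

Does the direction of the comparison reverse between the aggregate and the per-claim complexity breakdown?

No

Simple: Adjuster 1 26/27 = 96.3%, the senior adjuster 19/22 = 86.4% → Adjuster 1
Moderate: Adjuster 1 124/159 = 78.0%, the senior adjuster 60/90 = 66.7% → Adjuster 1
Complex: Adjuster 1 207/702 = 29.5%, the senior adjuster 94/409 = 23.0% → Adjuster 1
Overall: Adjuster 1 357/888 = 40.2%, the senior adjuster 173/521 = 33.2% → Adjuster 1
Adjuster 1 wins overall and in every claim group — no reversal.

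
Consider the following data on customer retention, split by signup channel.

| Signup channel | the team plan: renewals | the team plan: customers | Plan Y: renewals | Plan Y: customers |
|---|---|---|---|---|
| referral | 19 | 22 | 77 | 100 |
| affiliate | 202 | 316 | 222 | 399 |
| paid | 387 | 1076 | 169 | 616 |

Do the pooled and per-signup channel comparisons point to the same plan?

Referral: the team plan 19/22 = 86.4%, Plan Y 77/100 = 77.0% → the team plan
Affiliate: the team plan 202/316 = 63.9%, Plan Y 222/399 = 55.6% → the team plan
Paid: the team plan 387/1076 = 36.0%, Plan Y 169/616 = 27.4% → the team plan
Overall: the team plan 608/1414 = 43.0%, Plan Y 468/1115 = 42.0% → the team plan
The team plan wins overall and in every signup group — no reversal.

Yes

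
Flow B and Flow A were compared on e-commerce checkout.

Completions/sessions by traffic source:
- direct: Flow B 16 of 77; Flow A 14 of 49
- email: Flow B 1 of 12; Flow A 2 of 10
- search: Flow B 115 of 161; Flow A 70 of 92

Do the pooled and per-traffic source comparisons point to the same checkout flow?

Yes

Direct: Flow B 16/77 = 20.8%, Flow A 14/49 = 28.6% → Flow A
Email: Flow B 1/12 = 8.3%, Flow A 2/10 = 20.0% → Flow A
Search: Flow B 115/161 = 71.4%, Flow A 70/92 = 76.1% → Flow A
Overall: Flow B 132/250 = 52.8%, Flow A 86/151 = 57.0% → Flow A
Flow A wins overall and in every traffic group — no reversal.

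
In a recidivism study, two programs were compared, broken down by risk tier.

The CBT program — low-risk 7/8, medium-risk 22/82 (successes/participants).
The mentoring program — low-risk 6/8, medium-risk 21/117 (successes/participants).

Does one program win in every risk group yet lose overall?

No

Low-risk: the CBT program 7/8 = 87.5%, the mentoring program 6/8 = 75.0% → the CBT program
Medium-risk: the CBT program 22/82 = 26.8%, the mentoring program 21/117 = 17.9% → the CBT program
Overall: the CBT program 29/90 = 32.2%, the mentoring program 27/125 = 21.6% → the CBT program
The CBT program wins overall and in every risk group — no reversal.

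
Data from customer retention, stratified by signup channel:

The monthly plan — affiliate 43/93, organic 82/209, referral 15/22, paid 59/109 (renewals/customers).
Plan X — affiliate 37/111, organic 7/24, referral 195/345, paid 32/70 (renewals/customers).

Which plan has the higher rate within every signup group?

Affiliate: the monthly plan 43/93 = 46.2%, Plan X 37/111 = 33.3% → the monthly plan
Organic: the monthly plan 82/209 = 39.2%, Plan X 7/24 = 29.2% → the monthly plan
Referral: the monthly plan 15/22 = 68.2%, Plan X 195/345 = 56.5% → the monthly plan
Paid: the monthly plan 59/109 = 54.1%, Plan X 32/70 = 45.7% → the monthly plan
The monthly plan has the higher rate in all 4 groups.

the monthly plan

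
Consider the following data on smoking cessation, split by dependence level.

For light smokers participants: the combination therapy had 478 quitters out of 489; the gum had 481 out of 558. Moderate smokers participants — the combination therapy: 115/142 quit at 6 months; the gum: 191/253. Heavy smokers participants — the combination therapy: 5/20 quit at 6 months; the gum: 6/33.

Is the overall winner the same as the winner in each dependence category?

Light smokers: the combination therapy 478/489 = 97.8%, the gum 481/558 = 86.2% → the combination therapy
Moderate smokers: the combination therapy 115/142 = 81.0%, the gum 191/253 = 75.5% → the combination therapy
Heavy smokers: the combination therapy 5/20 = 25.0%, the gum 6/33 = 18.2% → the combination therapy
Overall: the combination therapy 598/651 = 91.9%, the gum 678/844 = 80.3% → the combination therapy
The combination therapy wins overall and in every dependence group — no reversal.

Yes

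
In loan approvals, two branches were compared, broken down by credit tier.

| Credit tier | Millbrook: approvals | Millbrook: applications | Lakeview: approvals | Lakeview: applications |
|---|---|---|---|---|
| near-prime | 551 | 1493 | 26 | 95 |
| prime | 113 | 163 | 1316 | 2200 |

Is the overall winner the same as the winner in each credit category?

No

Near-prime: Millbrook 551/1493 = 36.9%, Lakeview 26/95 = 27.4% → Millbrook
Prime: Millbrook 113/163 = 69.3%, Lakeview 1316/2200 = 59.8% → Millbrook
Overall: Millbrook 664/1656 = 40.1%, Lakeview 1342/2295 = 58.5% → Lakeview
Millbrook wins each credit group but Lakeview wins overall — the comparison reverses. Millbrook's applications skew toward near-prime, which has a lower base rate.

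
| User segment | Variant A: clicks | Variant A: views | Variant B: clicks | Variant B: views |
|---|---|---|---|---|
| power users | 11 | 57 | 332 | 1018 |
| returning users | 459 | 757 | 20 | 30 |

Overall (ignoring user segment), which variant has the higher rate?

Power users: Variant A 11/57 = 19.3%, Variant B 332/1018 = 32.6% → Variant B
Returning users: Variant A 459/757 = 60.6%, Variant B 20/30 = 66.7% → Variant B
Overall: Variant A 470/814 = 57.7%, Variant B 352/1048 = 33.6% → Variant A
(Variant B wins every user group but Variant A wins overall — Variant B's views skew toward the low-rate power users group.)

Variant A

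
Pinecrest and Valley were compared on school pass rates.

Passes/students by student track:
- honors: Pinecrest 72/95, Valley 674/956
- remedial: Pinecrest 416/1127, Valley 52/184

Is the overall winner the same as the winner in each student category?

Honors: Pinecrest 72/95 = 75.8%, Valley 674/956 = 70.5% → Pinecrest
Remedial: Pinecrest 416/1127 = 36.9%, Valley 52/184 = 28.3% → Pinecrest
Overall: Pinecrest 488/1222 = 39.9%, Valley 726/1140 = 63.7% → Valley
Pinecrest wins each student group but Valley wins overall — the comparison reverses. Pinecrest's students skew toward remedial, which has a lower base rate.

No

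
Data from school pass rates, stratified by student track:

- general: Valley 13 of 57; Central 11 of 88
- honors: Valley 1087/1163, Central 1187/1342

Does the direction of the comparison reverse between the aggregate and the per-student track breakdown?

No

General: Valley 13/57 = 22.8%, Central 11/88 = 12.5% → Valley
Honors: Valley 1087/1163 = 93.5%, Central 1187/1342 = 88.5% → Valley
Overall: Valley 1100/1220 = 90.2%, Central 1198/1430 = 83.8% → Valley
Valley wins overall and in every student group — no reversal.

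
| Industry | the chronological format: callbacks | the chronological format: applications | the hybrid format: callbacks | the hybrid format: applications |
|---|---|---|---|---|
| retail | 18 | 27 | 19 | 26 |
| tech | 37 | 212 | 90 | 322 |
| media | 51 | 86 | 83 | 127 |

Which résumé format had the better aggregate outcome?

Retail: the chronological format 18/27 = 66.7%, the hybrid format 19/26 = 73.1% → the hybrid format
Tech: the chronological format 37/212 = 17.5%, the hybrid format 90/322 = 28.0% → the hybrid format
Media: the chronological format 51/86 = 59.3%, the hybrid format 83/127 = 65.4% → the hybrid format
Overall: the chronological format 106/325 = 32.6%, the hybrid format 192/475 = 40.4% → the hybrid format

the hybrid format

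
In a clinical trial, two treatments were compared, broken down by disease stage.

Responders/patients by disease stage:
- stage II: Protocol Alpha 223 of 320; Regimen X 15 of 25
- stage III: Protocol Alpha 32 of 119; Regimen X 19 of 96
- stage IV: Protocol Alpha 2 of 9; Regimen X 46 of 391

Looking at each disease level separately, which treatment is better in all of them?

Protocol Alpha

Stage II: Protocol Alpha 223/320 = 69.7%, Regimen X 15/25 = 60.0% → Protocol Alpha
Stage III: Protocol Alpha 32/119 = 26.9%, Regimen X 19/96 = 19.8% → Protocol Alpha
Stage IV: Protocol Alpha 2/9 = 22.2%, Regimen X 46/391 = 11.8% → Protocol Alpha
Protocol Alpha has the higher rate in all 3 groups.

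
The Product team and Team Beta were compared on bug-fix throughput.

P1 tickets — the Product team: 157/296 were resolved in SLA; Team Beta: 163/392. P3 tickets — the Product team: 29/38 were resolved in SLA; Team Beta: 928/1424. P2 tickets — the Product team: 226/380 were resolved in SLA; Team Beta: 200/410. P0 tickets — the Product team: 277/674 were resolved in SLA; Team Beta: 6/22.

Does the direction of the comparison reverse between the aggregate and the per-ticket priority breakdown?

P1: the Product team 157/296 = 53.0%, Team Beta 163/392 = 41.6% → the Product team
P3: the Product team 29/38 = 76.3%, Team Beta 928/1424 = 65.2% → the Product team
P2: the Product team 226/380 = 59.5%, Team Beta 200/410 = 48.8% → the Product team
P0: the Product team 277/674 = 41.1%, Team Beta 6/22 = 27.3% → the Product team
Overall: the Product team 689/1388 = 49.6%, Team Beta 1297/2248 = 57.7% → Team Beta
The Product team wins each ticket group but Team Beta wins overall — the comparison reverses. The Product team's tickets skew toward P0, which has a lower base rate.

Yes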